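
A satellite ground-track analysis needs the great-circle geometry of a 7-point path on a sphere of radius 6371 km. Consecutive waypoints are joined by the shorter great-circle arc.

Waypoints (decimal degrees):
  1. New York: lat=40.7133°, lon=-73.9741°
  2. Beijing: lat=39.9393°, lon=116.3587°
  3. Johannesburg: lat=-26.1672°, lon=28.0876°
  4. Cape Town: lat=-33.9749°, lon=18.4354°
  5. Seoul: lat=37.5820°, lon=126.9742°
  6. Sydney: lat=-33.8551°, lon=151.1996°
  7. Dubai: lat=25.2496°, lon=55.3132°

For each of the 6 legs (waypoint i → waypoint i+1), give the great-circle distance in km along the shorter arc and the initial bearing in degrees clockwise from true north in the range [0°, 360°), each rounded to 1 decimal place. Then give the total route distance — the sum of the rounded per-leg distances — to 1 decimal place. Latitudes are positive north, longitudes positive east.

Leg 1: dist=10986.1 km, bearing=352.0°
Leg 2: dist=11698.7 km, bearing=248.4°
Leg 3: dist=1270.1 km, bearing=224.6°
Leg 4: dist=13716.1 km, bearing=64.1°
Leg 5: dist=8329.3 km, bearing=159.3°
Leg 6: dist=12046.9 km, bearing=288.6°
Total: 58047.2 km

Leg 1: φ1=0.7105811, φ2=0.6970723, Δφ=-0.0135088, Δλ=3.3219340 rad; a=sin²(Δφ/2)+cosφ1·cosφ2·sin²(Δλ/2)=0.5764975768; c=2·atan2(√a, √(1-a))=1.724394729; dist=6371·c=10986.119 ≈ 10986.1 km; running total=10986.1 km
Leg 1 bearing: y=sinΔλ·cosφ2=-0.13752396, x=cosφ1·sinφ2-sinφ1·cosφ2·cosΔλ=0.97861108; θ=atan2(y, x)=-7.9994° <0 so +360° → 352.0006° ≈ 352.0°
Leg 2: φ1=0.6970723, φ2=-0.4567038, Δφ=-1.1537761, Δλ=-1.5406213 rad; a=sin²(Δφ/2)+cosφ1·cosφ2·sin²(Δλ/2)=0.6311723155; c=2·atan2(√a, √(1-a))=1.836247464; dist=6371·c=11698.733 ≈ 11698.7 km; running total=22684.8 km
Leg 2 bearing: y=sinΔλ·cosφ2=-0.89710240, x=cosφ1·sinφ2-sinφ1·cosφ2·cosΔλ=-0.35550328; θ=atan2(y, x)=-111.6174° <0 so +360° → 248.3826° ≈ 248.4°
Leg 3: φ1=-0.4567038, φ2=-0.5929739, Δφ=-0.1362701, Δλ=-0.1684627 rad; a=sin²(Δφ/2)+cosφ1·cosφ2·sin²(Δλ/2)=0.0099034040; c=2·atan2(√a, √(1-a))=0.199361683; dist=6371·c=1270.133 ≈ 1270.1 km; running total=23954.9 km
Leg 3 bearing: y=sinΔλ·cosφ2=-0.13904329, x=cosφ1·sinφ2-sinφ1·cosφ2·cosΔλ=-0.14102578; θ=atan2(y, x)=-135.4056° <0 so +360° → 224.5944° ≈ 224.6°
Leg 4: φ1=-0.5929739, φ2=0.6559296, Δφ=1.2489035, Δλ=1.8943594 rad; a=sin²(Δφ/2)+cosφ1·cosφ2·sin²(Δλ/2)=0.7748899068; c=2·atan2(√a, √(1-a))=2.152896943; dist=6371·c=13716.106 ≈ 13716.1 km; running total=37671.0 km
Leg 4 bearing: y=sinΔλ·cosφ2=0.75135829, x=cosφ1·sinφ2-sinφ1·cosφ2·cosΔλ=0.36496968; θ=atan2(y, x)=64.0920° ≈ 64.1°
Leg 5: φ1=0.6559296, φ2=-0.5908830, Δφ=-1.2468126, Δλ=0.4228130 rad; a=sin²(Δφ/2)+cosφ1·cosφ2·sin²(Δλ/2)=0.3698046057; c=2·atan2(√a, √(1-a))=1.307369395; dist=6371·c=8329.250 ≈ 8329.3 km; running total=46000.3 km
Leg 5 bearing: y=sinΔλ·cosφ2=0.34075598, x=cosφ1·sinφ2-sinφ1·cosφ2·cosΔλ=-0.90337257; θ=atan2(y, x)=159.3333° ≈ 159.3°
Leg 6: φ1=-0.5908830, φ2=0.4406887, Δφ=1.0315716, Δλ=-1.6735334 rad; a=sin²(Δφ/2)+cosφ1·cosφ2·sin²(Δλ/2)=0.6573331861; c=2·atan2(√a, √(1-a))=1.890901478; dist=6371·c=12046.933 ≈ 12046.9 km; running total=58047.2 km
Leg 6 bearing: y=sinΔλ·cosφ2=-0.89968909, x=cosφ1·sinφ2-sinφ1·cosφ2·cosΔλ=0.30256342; θ=atan2(y, x)=-71.4123° <0 so +360° → 288.5877° ≈ 288.6°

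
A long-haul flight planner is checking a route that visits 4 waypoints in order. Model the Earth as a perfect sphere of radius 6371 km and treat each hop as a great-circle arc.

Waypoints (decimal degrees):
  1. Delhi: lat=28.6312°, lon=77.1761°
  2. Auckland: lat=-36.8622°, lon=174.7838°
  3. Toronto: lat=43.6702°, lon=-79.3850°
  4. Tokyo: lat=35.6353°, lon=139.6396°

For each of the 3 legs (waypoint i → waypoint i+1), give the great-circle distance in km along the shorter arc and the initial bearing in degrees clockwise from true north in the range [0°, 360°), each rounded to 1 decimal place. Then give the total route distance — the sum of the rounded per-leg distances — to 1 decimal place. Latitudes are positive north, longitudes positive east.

Leg 1: dist=12493.8 km, bearing=121.0°
Leg 2: dist=13887.9 km, bearing=58.0°
Leg 3: dist=10354.3 km, bearing=329.2°
Total: 36736.0 km

Leg 1: φ1=0.4997087, φ2=-0.6433668, Δφ=-1.1430755, Δλ=1.7035757 rad; a=sin²(Δφ/2)+cosφ1·cosφ2·sin²(Δλ/2)=0.6902104119; c=2·atan2(√a, √(1-a))=1.961047617; dist=6371·c=12493.834 ≈ 12493.8 km; running total=12493.8 km
Leg 1 bearing: y=sinΔλ·cosφ2=0.79303810, x=cosφ1·sinφ2-sinφ1·cosφ2·cosΔλ=-0.47578416; θ=atan2(y, x)=120.9617° ≈ 121.0°
Leg 2: φ1=-0.6433668, φ2=0.7621888, Δφ=1.4055555, Δλ=-4.4360824 rad; a=sin²(Δφ/2)+cosφ1·cosφ2·sin²(Δλ/2)=0.7860533148; c=2·atan2(√a, √(1-a))=2.179868387; dist=6371·c=13887.941 ≈ 13887.9 km; running total=26381.7 km
Leg 2 bearing: y=sinΔλ·cosφ2=0.69589031, x=cosφ1·sinφ2-sinφ1·cosφ2·cosΔλ=0.43408603; θ=atan2(y, x)=58.0447° ≈ 58.0°
Leg 3: φ1=0.7621888, φ2=0.6219533, Δφ=-0.1402355, Δλ=3.8227004 rad; a=sin²(Δφ/2)+cosφ1·cosφ2·sin²(Δλ/2)=0.5272012422; c=2·atan2(√a, √(1-a))=1.625225682; dist=6371·c=10354.313 ≈ 10354.3 km; running total=36736.0 km
Leg 3 bearing: y=sinΔλ·cosφ2=-0.51174623, x=cosφ1·sinφ2-sinφ1·cosφ2·cosΔλ=0.85741248; θ=atan2(y, x)=-30.8308° <0 so +360° → 329.1692° ≈ 329.2°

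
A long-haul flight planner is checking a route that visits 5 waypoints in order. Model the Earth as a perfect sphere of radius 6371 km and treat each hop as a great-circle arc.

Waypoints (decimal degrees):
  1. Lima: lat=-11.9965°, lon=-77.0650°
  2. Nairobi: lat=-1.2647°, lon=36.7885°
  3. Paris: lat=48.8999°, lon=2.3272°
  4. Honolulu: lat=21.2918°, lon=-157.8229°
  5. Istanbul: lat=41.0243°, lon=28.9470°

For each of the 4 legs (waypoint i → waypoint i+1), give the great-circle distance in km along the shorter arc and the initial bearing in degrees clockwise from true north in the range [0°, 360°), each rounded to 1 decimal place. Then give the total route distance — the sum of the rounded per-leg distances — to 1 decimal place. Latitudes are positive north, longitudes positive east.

Leg 1: φ1=-0.2093784, φ2=-0.0220732, Δφ=0.1873052, Δλ=1.9871184 rad; a=sin²(Δφ/2)+cosφ1·cosφ2·sin²(Δλ/2)=0.6954417800; c=2·atan2(√a, √(1-a))=1.972387656; dist=6371·c=12566.082 ≈ 12566.1 km; running total=12566.1 km
Leg 1 bearing: y=sinΔλ·cosφ2=0.91435966, x=cosφ1·sinφ2-sinφ1·cosφ2·cosΔλ=-0.10562409; θ=atan2(y, x)=96.5894° ≈ 96.6°
Leg 2: φ1=-0.0220732, φ2=0.8534643, Δφ=0.8755374, Δλ=-0.6014631 rad; a=sin²(Δφ/2)+cosφ1·cosφ2·sin²(Δλ/2)=0.2373757938; c=2·atan2(√a, √(1-a))=1.017789316; dist=6371·c=6484.336 ≈ 6484.3 km; running total=19050.4 km
Leg 2 bearing: y=sinΔλ·cosφ2=-0.37197617, x=cosφ1·sinφ2-sinφ1·cosφ2·cosΔλ=0.76534165; θ=atan2(y, x)=-25.9210° <0 so +360° → 334.0790° ≈ 334.1°
Leg 3: φ1=0.8534643, φ2=0.3716120, Δφ=-0.4818522, Δλ=-2.7951465 rad; a=sin²(Δφ/2)+cosφ1·cosφ2·sin²(Δλ/2)=0.6512412033; c=2·atan2(√a, √(1-a))=1.878092319; dist=6371·c=11965.326 ≈ 11965.3 km; running total=31015.7 km
Leg 3 bearing: y=sinΔλ·cosφ2=-0.31638014, x=cosφ1·sinφ2-sinφ1·cosφ2·cosΔλ=0.89911512; θ=atan2(y, x)=-19.3859° <0 so +360° → 340.6141° ≈ 340.6°
Leg 4: φ1=0.3716120, φ2=0.7160091, Δφ=0.3443971, Δλ=3.2597497 rad; a=sin²(Δφ/2)+cosφ1·cosφ2·sin²(Δλ/2)=0.7298460314; c=2·atan2(√a, √(1-a))=2.048444749; dist=6371·c=13050.641 ≈ 13050.6 km; running total=44066.3 km
Leg 4 bearing: y=sinΔλ·cosφ2=-0.08893410, x=cosφ1·sinφ2-sinφ1·cosφ2·cosΔλ=0.88361413; θ=atan2(y, x)=-5.7474° <0 so +360° → 354.2526° ≈ 354.3°

Leg 1: dist=12566.1 km, bearing=96.6°
Leg 2: dist=6484.3 km, bearing=334.1°
Leg 3: dist=11965.3 km, bearing=340.6°
Leg 4: dist=13050.6 km, bearing=354.3°
Total: 44066.3 km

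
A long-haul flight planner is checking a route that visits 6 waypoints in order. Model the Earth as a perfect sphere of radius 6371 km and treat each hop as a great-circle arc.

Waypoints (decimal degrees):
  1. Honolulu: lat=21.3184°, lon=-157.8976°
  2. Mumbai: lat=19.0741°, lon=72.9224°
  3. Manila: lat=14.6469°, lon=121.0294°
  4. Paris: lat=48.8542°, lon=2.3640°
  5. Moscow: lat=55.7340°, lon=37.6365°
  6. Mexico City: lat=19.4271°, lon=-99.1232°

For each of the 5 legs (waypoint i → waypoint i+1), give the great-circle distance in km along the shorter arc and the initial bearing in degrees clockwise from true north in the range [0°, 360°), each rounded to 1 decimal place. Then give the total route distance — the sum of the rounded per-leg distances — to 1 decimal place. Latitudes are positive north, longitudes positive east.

Leg 1: φ1=0.3720763, φ2=0.3329058, Δφ=-0.0391704, Δλ=4.0285690 rad; a=sin²(Δφ/2)+cosφ1·cosφ2·sin²(Δλ/2)=0.7187066125; c=2·atan2(√a, √(1-a))=2.023516423; dist=6371·c=12891.823 ≈ 12891.8 km; running total=12891.8 km
Leg 1 bearing: y=sinΔλ·cosφ2=-0.73260597, x=cosφ1·sinφ2-sinφ1·cosφ2·cosΔλ=0.52149609; θ=atan2(y, x)=-54.5553° <0 so +360° → 305.4447° ≈ 305.4°
Leg 2: φ1=0.3329058, φ2=0.2556366, Δφ=-0.0772692, Δλ=0.8396255 rad; a=sin²(Δφ/2)+cosφ1·cosφ2·sin²(Δλ/2)=0.1533976763; c=2·atan2(√a, √(1-a))=0.804870402; dist=6371·c=5127.829 ≈ 5127.8 km; running total=18019.6 km
Leg 2 bearing: y=sinΔλ·cosφ2=0.72020223, x=cosφ1·sinφ2-sinφ1·cosφ2·cosΔλ=0.02785806; θ=atan2(y, x)=87.7849° ≈ 87.8°
Leg 3: φ1=0.2556366, φ2=0.8526666, Δφ=0.5970300, Δλ=-2.0711019 rad; a=sin²(Δφ/2)+cosφ1·cosφ2·sin²(Δλ/2)=0.5574781802; c=2·atan2(√a, √(1-a))=1.686007395; dist=6371·c=10741.553 ≈ 10741.6 km; running total=28761.2 km
Leg 3 bearing: y=sinΔλ·cosφ2=-0.57733306, x=cosφ1·sinφ2-sinφ1·cosφ2·cosΔλ=0.80837588; θ=atan2(y, x)=-35.5340° <0 so +360° → 324.4660° ≈ 324.5°
Leg 4: φ1=0.8526666, φ2=0.9727418, Δφ=0.1200752, Δλ=0.6156213 rad; a=sin²(Δφ/2)+cosφ1·cosφ2·sin²(Δλ/2)=0.0376060998; c=2·atan2(√a, √(1-a))=0.390318822; dist=6371·c=2486.721 ≈ 2486.7 km; running total=31247.9 km
Leg 4 bearing: y=sinΔλ·cosφ2=0.32513390, x=cosφ1·sinφ2-sinφ1·cosφ2·cosΔλ=0.19762457; θ=atan2(y, x)=58.7077° ≈ 58.7°
Leg 5: φ1=0.9727418, φ2=0.3390669, Δφ=-0.6336749, Δλ=-2.3869070 rad; a=sin²(Δφ/2)+cosφ1·cosφ2·sin²(Δλ/2)=0.5559671182; c=2·atan2(√a, √(1-a))=1.682965633; dist=6371·c=10722.174 ≈ 10722.2 km; running total=41970.1 km
Leg 5 bearing: y=sinΔλ·cosφ2=-0.64605610, x=cosφ1·sinφ2-sinφ1·cosφ2·cosΔλ=0.75503791; θ=atan2(y, x)=-40.5523° <0 so +360° → 319.4477° ≈ 319.4°

Leg 1: dist=12891.8 km, bearing=305.4°
Leg 2: dist=5127.8 km, bearing=87.8°
Leg 3: dist=10741.6 km, bearing=324.5°
Leg 4: dist=2486.7 km, bearing=58.7°
Leg 5: dist=10722.2 km, bearing=319.4°
Total: 41970.1 km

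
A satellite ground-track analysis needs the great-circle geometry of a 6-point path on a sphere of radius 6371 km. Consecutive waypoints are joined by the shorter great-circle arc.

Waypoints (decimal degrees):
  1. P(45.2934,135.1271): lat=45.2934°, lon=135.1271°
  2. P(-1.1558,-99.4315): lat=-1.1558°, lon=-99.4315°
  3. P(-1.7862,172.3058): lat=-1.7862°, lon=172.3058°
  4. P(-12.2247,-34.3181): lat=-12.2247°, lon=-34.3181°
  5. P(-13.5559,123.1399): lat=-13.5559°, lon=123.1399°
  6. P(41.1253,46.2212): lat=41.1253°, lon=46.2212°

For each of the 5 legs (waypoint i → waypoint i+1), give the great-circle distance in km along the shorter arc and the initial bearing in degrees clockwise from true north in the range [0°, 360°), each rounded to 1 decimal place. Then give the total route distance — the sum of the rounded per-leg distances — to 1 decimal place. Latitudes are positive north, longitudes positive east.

Leg 1: φ1=0.7905190, φ2=-0.0201725, Δφ=-0.8106915, Δλ=-4.0938199 rad; a=sin²(Δφ/2)+cosφ1·cosφ2·sin²(Δλ/2)=0.7110889883; c=2·atan2(√a, √(1-a))=2.006642894; dist=6371·c=12784.322 ≈ 12784.3 km; running total=12784.3 km
Leg 1 bearing: y=sinΔλ·cosφ2=0.81454325, x=cosφ1·sinφ2-sinφ1·cosφ2·cosΔλ=0.39785053; θ=atan2(y, x)=63.9675° ≈ 64.0°
Leg 2: φ1=-0.0201725, φ2=-0.0311751, Δφ=-0.0110026, Δλ=4.7427106 rad; a=sin²(Δφ/2)+cosφ1·cosφ2·sin²(Δλ/2)=0.4845376011; c=2·atan2(√a, √(1-a))=1.539866598; dist=6371·c=9810.490 ≈ 9810.5 km; running total=22594.8 km
Leg 2 bearing: y=sinΔλ·cosφ2=-0.99905466, x=cosφ1·sinφ2-sinφ1·cosφ2·cosΔλ=-0.03055245; θ=atan2(y, x)=-91.7516° <0 so +360° → 268.2484° ≈ 268.2°
Leg 3: φ1=-0.0311751, φ2=-0.2133613, Δφ=-0.1821862, Δλ=-3.6062674 rad; a=sin²(Δφ/2)+cosφ1·cosφ2·sin²(Δλ/2)=0.9333358717; c=2·atan2(√a, √(1-a))=2.619288008; dist=6371·c=16687.484 ≈ 16687.5 km; running total=39282.3 km
Leg 3 bearing: y=sinΔλ·cosφ2=0.43797050, x=cosφ1·sinφ2-sinφ1·cosφ2·cosΔλ=-0.23887638; θ=atan2(y, x)=118.6088° ≈ 118.6°
Leg 4: φ1=-0.2133613, φ2=-0.2365951, Δφ=-0.0232338, Δλ=2.7481605 rad; a=sin²(Δφ/2)+cosφ1·cosφ2·sin²(Δλ/2)=0.9139387081; c=2·atan2(√a, √(1-a))=2.546109190; dist=6371·c=16221.262 ≈ 16221.3 km; running total=55503.6 km
Leg 4 bearing: y=sinΔλ·cosφ2=0.37268079, x=cosφ1·sinφ2-sinφ1·cosφ2·cosΔλ=-0.41919925; θ=atan2(y, x)=138.3619° ≈ 138.4°
Leg 5: φ1=-0.2365951, φ2=0.7177719, Δφ=0.9543670, Δλ=-1.3424846 rad; a=sin²(Δφ/2)+cosφ1·cosφ2·sin²(Δλ/2)=0.4942107386; c=2·atan2(√a, √(1-a))=1.559217545; dist=6371·c=9933.775 ≈ 9933.8 km; running total=65437.4 km
Leg 5 bearing: y=sinΔλ·cosφ2=-0.73372552, x=cosφ1·sinφ2-sinφ1·cosφ2·cosΔλ=0.67934733; θ=atan2(y, x)=-47.2038° <0 so +360° → 312.7962° ≈ 312.8°

Leg 1: dist=12784.3 km, bearing=64.0°
Leg 2: dist=9810.5 km, bearing=268.2°
Leg 3: dist=16687.5 km, bearing=118.6°
Leg 4: dist=16221.3 km, bearing=138.4°
Leg 5: dist=9933.8 km, bearing=312.8°
Total: 65437.4 km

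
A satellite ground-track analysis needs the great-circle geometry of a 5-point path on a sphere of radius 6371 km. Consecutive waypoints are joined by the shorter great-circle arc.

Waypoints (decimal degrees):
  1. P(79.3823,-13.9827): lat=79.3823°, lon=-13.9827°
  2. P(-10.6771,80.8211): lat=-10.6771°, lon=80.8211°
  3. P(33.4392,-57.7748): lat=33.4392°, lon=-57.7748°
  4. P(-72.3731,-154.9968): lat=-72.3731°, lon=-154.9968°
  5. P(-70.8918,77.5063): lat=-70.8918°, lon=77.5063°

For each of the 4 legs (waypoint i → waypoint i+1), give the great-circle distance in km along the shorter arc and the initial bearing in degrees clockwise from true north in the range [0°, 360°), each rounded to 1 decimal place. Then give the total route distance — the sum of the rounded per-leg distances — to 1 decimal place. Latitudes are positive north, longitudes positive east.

Leg 1: φ1=1.3854825, φ2=-0.1863505, Δφ=-1.5718331, Δλ=1.6546385 rad; a=sin²(Δφ/2)+cosφ1·cosφ2·sin²(Δλ/2)=0.5986323957; c=2·atan2(√a, √(1-a))=1.769363428; dist=6371·c=11272.614 ≈ 11272.6 km; running total=11272.6 km
Leg 1 bearing: y=sinΔλ·cosφ2=0.97923505, x=cosφ1·sinφ2-sinφ1·cosφ2·cosΔλ=0.04674743; θ=atan2(y, x)=87.2668° ≈ 87.3°
Leg 2: φ1=-0.1863505, φ2=0.5836241, Δφ=0.7699747, Δλ=-2.4189548 rad; a=sin²(Δφ/2)+cosφ1·cosφ2·sin²(Δλ/2)=0.8585828048; c=2·atan2(√a, √(1-a))=2.370522963; dist=6371·c=15102.602 ≈ 15102.6 km; running total=26375.2 km
Leg 2 bearing: y=sinΔλ·cosφ2=-0.55189039, x=cosφ1·sinφ2-sinφ1·cosφ2·cosΔλ=0.42554727; θ=atan2(y, x)=-52.3652° <0 so +360° → 307.6348° ≈ 307.6°
Leg 3: φ1=0.5836241, φ2=-1.2631489, Δφ=-1.8467730, Δλ=-1.6968440 rad; a=sin²(Δφ/2)+cosφ1·cosφ2·sin²(Δλ/2)=0.7784730714; c=2·atan2(√a, √(1-a))=2.161500659; dist=6371·c=13770.921 ≈ 13770.9 km; running total=40146.1 km
Leg 3 bearing: y=sinΔλ·cosφ2=-0.30041497, x=cosφ1·sinφ2-sinφ1·cosφ2·cosΔλ=-0.77431378; θ=atan2(y, x)=-158.7950° <0 so +360° → 201.2050° ≈ 201.2°
Leg 4: φ1=-1.2631489, φ2=-1.2372953, Δφ=0.0258536, Δλ=4.0579446 rad; a=sin²(Δφ/2)+cosφ1·cosφ2·sin²(Δλ/2)=0.0799017904; c=2·atan2(√a, √(1-a))=0.573150998; dist=6371·c=3651.545 ≈ 3651.5 km; running total=43797.6 km
Leg 4 bearing: y=sinΔλ·cosφ2=-0.25971748, x=cosφ1·sinφ2-sinφ1·cosφ2·cosΔλ=-0.47604286; θ=atan2(y, x)=-151.3842° <0 so +360° → 208.6158° ≈ 208.6°

Leg 1: dist=11272.6 km, bearing=87.3°
Leg 2: dist=15102.6 km, bearing=307.6°
Leg 3: dist=13770.9 km, bearing=201.2°
Leg 4: dist=3651.5 km, bearing=208.6°
Total: 43797.6 km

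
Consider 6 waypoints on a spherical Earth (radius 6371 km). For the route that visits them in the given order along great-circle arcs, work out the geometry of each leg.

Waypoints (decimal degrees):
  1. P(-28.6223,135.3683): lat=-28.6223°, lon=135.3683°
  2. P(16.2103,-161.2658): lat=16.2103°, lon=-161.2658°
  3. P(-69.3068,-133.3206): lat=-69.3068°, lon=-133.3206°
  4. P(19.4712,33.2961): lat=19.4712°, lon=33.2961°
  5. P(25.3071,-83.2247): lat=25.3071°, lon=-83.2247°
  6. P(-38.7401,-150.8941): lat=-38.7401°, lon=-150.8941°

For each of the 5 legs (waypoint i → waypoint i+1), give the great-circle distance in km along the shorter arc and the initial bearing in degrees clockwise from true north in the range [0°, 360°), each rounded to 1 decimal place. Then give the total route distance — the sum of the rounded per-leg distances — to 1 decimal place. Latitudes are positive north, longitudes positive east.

Leg 1: φ1=-0.4995534, φ2=0.2829231, Δφ=0.7824765, Δλ=-5.1772417 rad; a=sin²(Δφ/2)+cosφ1·cosφ2·sin²(Δλ/2)=0.3779324196; c=2·atan2(√a, √(1-a))=1.324168559; dist=6371·c=8436.278 ≈ 8436.3 km; running total=8436.3 km
Leg 1 bearing: y=sinΔλ·cosφ2=0.85834976, x=cosφ1·sinφ2-sinφ1·cosφ2·cosΔλ=0.45125792; θ=atan2(y, x)=62.2679° ≈ 62.3°
Leg 2: φ1=0.2829231, φ2=-1.2096319, Δφ=-1.4925550, Δλ=0.4877358 rad; a=sin²(Δφ/2)+cosφ1·cosφ2·sin²(Δλ/2)=0.4807019454; c=2·atan2(√a, √(1-a))=1.532190629; dist=6371·c=9761.586 ≈ 9761.6 km; running total=18197.9 km
Leg 2 bearing: y=sinΔλ·cosφ2=0.16559578, x=cosφ1·sinφ2-sinφ1·cosφ2·cosΔλ=-0.98543817; θ=atan2(y, x)=170.4610° ≈ 170.5°
Leg 3: φ1=-1.2096319, φ2=0.3398365, Δφ=1.5494684, Δλ=2.9080100 rad; a=sin²(Δφ/2)+cosφ1·cosφ2·sin²(Δλ/2)=0.8179678178; c=2·atan2(√a, √(1-a))=2.260016610; dist=6371·c=14398.566 ≈ 14398.6 km; running total=32596.5 km
Leg 3 bearing: y=sinΔλ·cosφ2=0.21822672, x=cosφ1·sinφ2-sinφ1·cosφ2·cosΔλ=-0.74024521; θ=atan2(y, x)=163.5743° ≈ 163.6°
Leg 4: φ1=0.3398365, φ2=0.4416922, Δφ=0.1018557, Δλ=-2.0336716 rad; a=sin²(Δφ/2)+cosφ1·cosφ2·sin²(Δλ/2)=0.6190468383; c=2·atan2(√a, √(1-a))=1.811198936; dist=6371·c=11539.148 ≈ 11539.1 km; running total=44135.6 km
Leg 4 bearing: y=sinΔλ·cosφ2=-0.80890065, x=cosφ1·sinφ2-sinφ1·cosφ2·cosΔλ=0.53757896; θ=atan2(y, x)=-56.3928° <0 so +360° → 303.6072° ≈ 303.6°
Leg 5: φ1=0.4416922, φ2=-0.6761423, Δφ=-1.1178345, Δλ=-1.1810538 rad; a=sin²(Δφ/2)+cosφ1·cosφ2·sin²(Δλ/2)=0.4997945448; c=2·atan2(√a, √(1-a))=1.570385416; dist=6371·c=10004.925 ≈ 10004.9 km; running total=54140.5 km
Leg 5 bearing: y=sinΔλ·cosφ2=-0.72149858, x=cosφ1·sinφ2-sinφ1·cosφ2·cosΔλ=-0.69241579; θ=atan2(y, x)=-133.8216° <0 so +360° → 226.1784° ≈ 226.2°

Leg 1: dist=8436.3 km, bearing=62.3°
Leg 2: dist=9761.6 km, bearing=170.5°
Leg 3: dist=14398.6 km, bearing=163.6°
Leg 4: dist=11539.1 km, bearing=303.6°
Leg 5: dist=10004.9 km, bearing=226.2°
Total: 54140.5 km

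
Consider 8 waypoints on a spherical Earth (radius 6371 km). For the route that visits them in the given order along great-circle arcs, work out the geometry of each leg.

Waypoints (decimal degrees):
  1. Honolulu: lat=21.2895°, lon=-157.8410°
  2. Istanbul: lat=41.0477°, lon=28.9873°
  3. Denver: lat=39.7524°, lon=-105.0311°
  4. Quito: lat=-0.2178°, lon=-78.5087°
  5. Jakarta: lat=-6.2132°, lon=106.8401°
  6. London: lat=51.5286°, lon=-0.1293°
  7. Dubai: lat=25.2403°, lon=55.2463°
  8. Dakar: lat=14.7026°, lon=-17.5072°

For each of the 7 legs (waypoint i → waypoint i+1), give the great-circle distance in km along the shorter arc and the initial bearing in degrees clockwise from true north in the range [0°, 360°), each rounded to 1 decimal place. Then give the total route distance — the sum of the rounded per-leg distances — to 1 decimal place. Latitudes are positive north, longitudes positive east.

Leg 1: φ1=0.3715719, φ2=0.7164175, Δφ=0.3448456, Δλ=3.2607690 rad; a=sin²(Δφ/2)+cosφ1·cosφ2·sin²(Δλ/2)=0.7296413975; c=2·atan2(√a, √(1-a))=2.047983957; dist=6371·c=13047.706 ≈ 13047.7 km; running total=13047.7 km
Leg 1 bearing: y=sinΔλ·cosφ2=-0.08966578, x=cosφ1·sinφ2-sinφ1·cosφ2·cosΔλ=0.88375300; θ=atan2(y, x)=-5.7934° <0 so +360° → 354.2066° ≈ 354.2°
Leg 2: φ1=0.7164175, φ2=0.6938103, Δφ=-0.0226072, Δλ=-2.3390623 rad; a=sin²(Δφ/2)+cosφ1·cosφ2·sin²(Δλ/2)=0.4914863277; c=2·atan2(√a, √(1-a))=1.553768159; dist=6371·c=9899.057 ≈ 9899.1 km; running total=22946.8 km
Leg 2 bearing: y=sinΔλ·cosφ2=-0.55286772, x=cosφ1·sinφ2-sinφ1·cosφ2·cosΔλ=0.83309504; θ=atan2(y, x)=-33.5695° <0 so +360° → 326.4305° ≈ 326.4°
Leg 3: φ1=0.6938103, φ2=-0.0038013, Δφ=-0.6976116, Δλ=0.4629032 rad; a=sin²(Δφ/2)+cosφ1·cosφ2·sin²(Δλ/2)=0.1572654837; c=2·atan2(√a, √(1-a))=0.815548638; dist=6371·c=5195.860 ≈ 5195.9 km; running total=28142.7 km
Leg 3 bearing: y=sinΔλ·cosφ2=0.44654443, x=cosφ1·sinφ2-sinφ1·cosφ2·cosΔλ=-0.57509154; θ=atan2(y, x)=142.1715° ≈ 142.2°
Leg 4: φ1=-0.0038013, φ2=-0.1084408, Δφ=-0.1046395, Δλ=3.2349468 rad; a=sin²(Δφ/2)+cosφ1·cosφ2·sin²(Δλ/2)=0.9946893674; c=2·atan2(√a, √(1-a))=2.995715167; dist=6371·c=19085.701 ≈ 19085.7 km; running total=47228.4 km
Leg 4 bearing: y=sinΔλ·cosφ2=-0.09267107, x=cosφ1·sinφ2-sinφ1·cosφ2·cosΔλ=-0.11199014; θ=atan2(y, x)=-140.3925° <0 so +360° → 219.6075° ≈ 219.6°
Leg 5: φ1=-0.1084408, φ2=0.8993437, Δφ=1.0077845, Δλ=-1.8669682 rad; a=sin²(Δφ/2)+cosφ1·cosφ2·sin²(Δλ/2)=0.6326205741; c=2·atan2(√a, √(1-a))=1.839250347; dist=6371·c=11717.864 ≈ 11717.9 km; running total=58946.3 km
Leg 5 bearing: y=sinΔλ·cosφ2=-0.59503711, x=cosφ1·sinφ2-sinφ1·cosφ2·cosΔλ=0.75866855; θ=atan2(y, x)=-38.1077° <0 so +360° → 321.8923° ≈ 321.9°
Leg 6: φ1=0.8993437, φ2=0.4405263, Δφ=-0.4588174, Δλ=0.9664865 rad; a=sin²(Δφ/2)+cosφ1·cosφ2·sin²(Δλ/2)=0.1732061727; c=2·atan2(√a, √(1-a))=0.858481295; dist=6371·c=5469.384 ≈ 5469.4 km; running total=64415.7 km
Leg 6 bearing: y=sinΔλ·cosφ2=0.74433056, x=cosφ1·sinφ2-sinφ1·cosφ2·cosΔλ=-0.13709560; θ=atan2(y, x)=100.4361° ≈ 100.4°
Leg 7: φ1=0.4405263, φ2=0.2566088, Δφ=-0.1839176, Δλ=-1.2697881 rad; a=sin²(Δφ/2)+cosφ1·cosφ2·sin²(Δλ/2)=0.3161894347; c=2·atan2(√a, √(1-a))=1.194346595; dist=6371·c=7609.182 ≈ 7609.2 km; running total=72024.9 km
Leg 7 bearing: y=sinΔλ·cosφ2=-0.92376652, x=cosφ1·sinφ2-sinφ1·cosφ2·cosΔλ=0.10728526; θ=atan2(y, x)=-83.3754° <0 so +360° → 276.6246° ≈ 276.6°

Leg 1: dist=13047.7 km, bearing=354.2°
Leg 2: dist=9899.1 km, bearing=326.4°
Leg 3: dist=5195.9 km, bearing=142.2°
Leg 4: dist=19085.7 km, bearing=219.6°
Leg 5: dist=11717.9 km, bearing=321.9°
Leg 6: dist=5469.4 km, bearing=100.4°
Leg 7: dist=7609.2 km, bearing=276.6°
Total: 72024.9 km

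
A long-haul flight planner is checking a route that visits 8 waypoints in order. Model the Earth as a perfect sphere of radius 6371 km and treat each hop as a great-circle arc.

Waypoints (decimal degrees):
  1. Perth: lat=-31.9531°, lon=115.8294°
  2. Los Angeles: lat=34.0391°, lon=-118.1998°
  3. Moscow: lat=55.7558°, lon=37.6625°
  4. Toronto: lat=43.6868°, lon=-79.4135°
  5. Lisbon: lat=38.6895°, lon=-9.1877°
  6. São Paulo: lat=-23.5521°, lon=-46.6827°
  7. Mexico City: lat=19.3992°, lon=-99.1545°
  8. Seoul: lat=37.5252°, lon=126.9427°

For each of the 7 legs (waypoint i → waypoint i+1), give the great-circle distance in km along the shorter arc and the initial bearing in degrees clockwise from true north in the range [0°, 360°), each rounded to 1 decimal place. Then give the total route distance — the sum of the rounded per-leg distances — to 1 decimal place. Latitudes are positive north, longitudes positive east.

Leg 1: dist=15030.4 km, bearing=72.0°
Leg 2: dist=9770.5 km, bearing=13.3°
Leg 3: dist=7484.4 km, bearing=315.7°
Leg 4: dist=5724.9 km, bearing=69.8°
Leg 5: dist=7946.3 km, bearing=216.1°
Leg 6: dist=7427.5 km, bearing=305.5°
Leg 7: dist=12058.7 km, bearing=323.0°
Total: 65442.7 km

Leg 1: φ1=-0.5576868, φ2=0.5940944, Δφ=1.1517812, Δλ=-4.0845801 rad; a=sin²(Δφ/2)+cosφ1·cosφ2·sin²(Δλ/2)=0.8546097649; c=2·atan2(√a, √(1-a))=2.359186849; dist=6371·c=15030.379 ≈ 15030.4 km; running total=15030.4 km
Leg 1 bearing: y=sinΔλ·cosφ2=0.67064475, x=cosφ1·sinφ2-sinφ1·cosφ2·cosΔλ=0.21735520; θ=atan2(y, x)=72.0425° ≈ 72.0°
Leg 2: φ1=0.5940944, φ2=0.9731223, Δφ=0.3790279, Δλ=2.7203103 rad; a=sin²(Δφ/2)+cosφ1·cosφ2·sin²(Δλ/2)=0.4814043349; c=2·atan2(√a, √(1-a))=1.533596417; dist=6371·c=9770.543 ≈ 9770.5 km; running total=24800.9 km
Leg 2 bearing: y=sinΔλ·cosφ2=0.23011417, x=cosφ1·sinφ2-sinφ1·cosφ2·cosΔλ=0.97245271; θ=atan2(y, x)=13.3132° ≈ 13.3°
Leg 3: φ1=0.9731223, φ2=0.7624785, Δφ=-0.2106438, Δλ=-2.0433617 rad; a=sin²(Δφ/2)+cosφ1·cosφ2·sin²(Δλ/2)=0.3071199682; c=2·atan2(√a, √(1-a))=1.174764817; dist=6371·c=7484.427 ≈ 7484.4 km; running total=32285.3 km
Leg 3 bearing: y=sinΔλ·cosφ2=-0.64387422, x=cosφ1·sinφ2-sinφ1·cosφ2·cosΔλ=0.66076862; θ=atan2(y, x)=-44.2581° <0 so +360° → 315.7419° ≈ 315.7°
Leg 4: φ1=0.7624785, φ2=0.6752592, Δφ=-0.0872193, Δλ=1.2256714 rad; a=sin²(Δφ/2)+cosφ1·cosφ2·sin²(Δλ/2)=0.1886391115; c=2·atan2(√a, √(1-a))=0.898579857; dist=6371·c=5724.852 ≈ 5724.9 km; running total=38010.2 km
Leg 4 bearing: y=sinΔλ·cosφ2=0.73451874, x=cosφ1·sinφ2-sinφ1·cosφ2·cosΔλ=0.26962902; θ=atan2(y, x)=69.8427° ≈ 69.8°
Leg 5: φ1=0.6752592, φ2=-0.4110617, Δφ=-1.0863209, Δλ=-0.6544112 rad; a=sin²(Δφ/2)+cosφ1·cosφ2·sin²(Δλ/2)=0.3410391166; c=2·atan2(√a, √(1-a))=1.247259606; dist=6371·c=7946.291 ≈ 7946.3 km; running total=45956.5 km
Leg 5 bearing: y=sinΔλ·cosφ2=-0.55798637, x=cosφ1·sinφ2-sinφ1·cosφ2·cosΔλ=-0.76653569; θ=atan2(y, x)=-143.9479° <0 so +360° → 216.0521° ≈ 216.1°
Leg 6: φ1=-0.4110617, φ2=0.3385799, Δφ=0.7496416, Δλ=-0.9158057 rad; a=sin²(Δφ/2)+cosφ1·cosφ2·sin²(Δλ/2)=0.3030076049; c=2·atan2(√a, √(1-a))=1.165833287; dist=6371·c=7427.524 ≈ 7427.5 km; running total=53384.0 km
Leg 6 bearing: y=sinΔλ·cosφ2=-0.74802982, x=cosφ1·sinφ2-sinφ1·cosφ2·cosΔλ=0.53406682; θ=atan2(y, x)=-54.4745° <0 so +360° → 305.5255° ≈ 305.5°
Leg 7: φ1=0.3385799, φ2=0.6549383, Δφ=0.3163584, Δλ=3.9461406 rad; a=sin²(Δφ/2)+cosφ1·cosφ2·sin²(Δλ/2)=0.6582088506; c=2·atan2(√a, √(1-a))=1.892747097; dist=6371·c=12058.692 ≈ 12058.7 km; running total=65442.7 km
Leg 7 bearing: y=sinΔλ·cosφ2=-0.57143178, x=cosφ1·sinφ2-sinφ1·cosφ2·cosΔλ=0.75719586; θ=atan2(y, x)=-37.0407° <0 so +360° → 322.9593° ≈ 323.0°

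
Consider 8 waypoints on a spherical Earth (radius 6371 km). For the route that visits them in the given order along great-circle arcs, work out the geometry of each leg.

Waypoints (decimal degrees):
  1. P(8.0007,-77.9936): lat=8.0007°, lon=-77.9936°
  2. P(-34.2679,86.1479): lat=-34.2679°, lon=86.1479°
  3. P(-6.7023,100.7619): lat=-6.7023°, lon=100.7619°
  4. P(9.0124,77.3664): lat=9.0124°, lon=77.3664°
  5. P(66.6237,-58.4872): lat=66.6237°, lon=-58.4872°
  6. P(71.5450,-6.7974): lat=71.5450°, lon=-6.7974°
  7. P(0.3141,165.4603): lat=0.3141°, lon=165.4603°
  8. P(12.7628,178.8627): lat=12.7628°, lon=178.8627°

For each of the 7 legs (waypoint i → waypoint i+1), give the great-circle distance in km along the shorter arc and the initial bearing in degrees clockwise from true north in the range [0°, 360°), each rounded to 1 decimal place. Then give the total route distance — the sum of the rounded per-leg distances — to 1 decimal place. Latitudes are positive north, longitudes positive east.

Leg 1: dist=16673.7 km, bearing=153.2°
Leg 2: dist=3412.7 km, bearing=29.4°
Leg 3: dist=3126.6 km, bearing=303.7°
Leg 4: dist=10885.7 km, bearing=343.8°
Leg 5: dist=2052.1 km, bearing=51.7°
Leg 6: dist=12005.4 km, bearing=8.1°
Leg 7: dist=2024.6 km, bearing=46.3°
Total: 50180.8 km

Leg 1: φ1=0.1396386, φ2=-0.5980877, Δφ=-0.7377262, Δλ=2.8648096 rad; a=sin²(Δφ/2)+cosφ1·cosφ2·sin²(Δλ/2)=0.9327961761; c=2·atan2(√a, √(1-a))=2.617128423; dist=6371·c=16673.725 ≈ 16673.7 km; running total=16673.7 km
Leg 1 bearing: y=sinΔλ·cosφ2=0.22582796, x=cosφ1·sinφ2-sinφ1·cosφ2·cosΔλ=-0.44693580; θ=atan2(y, x)=153.1934° ≈ 153.2°
Leg 2: φ1=-0.5980877, φ2=-0.1169772, Δφ=0.4811105, Δλ=0.2550624 rad; a=sin²(Δφ/2)+cosφ1·cosφ2·sin²(Δλ/2)=0.0700361083; c=2·atan2(√a, √(1-a))=0.535668157; dist=6371·c=3412.742 ≈ 3412.7 km; running total=20086.4 km
Leg 2 bearing: y=sinΔλ·cosφ2=0.25058154, x=cosφ1·sinφ2-sinφ1·cosφ2·cosΔλ=0.44467190; θ=atan2(y, x)=29.4021° ≈ 29.4°
Leg 3: φ1=-0.1169772, φ2=0.1572961, Δφ=0.2742733, Δλ=-0.4083285 rad; a=sin²(Δφ/2)+cosφ1·cosφ2·sin²(Δλ/2)=0.0590110000; c=2·atan2(√a, √(1-a))=0.490753482; dist=6371·c=3126.590 ≈ 3126.6 km; running total=23213.0 km
Leg 3 bearing: y=sinΔλ·cosφ2=-0.39217369, x=cosφ1·sinφ2-sinφ1·cosφ2·cosΔλ=0.26137062; θ=atan2(y, x)=-56.3179° <0 so +360° → 303.6821° ≈ 303.7°
Leg 4: φ1=0.1572961, φ2=1.1628029, Δφ=1.0055069, Δλ=-2.3710926 rad; a=sin²(Δφ/2)+cosφ1·cosφ2·sin²(Δλ/2)=0.5687004024; c=2·atan2(√a, √(1-a))=1.708633178; dist=6371·c=10885.702 ≈ 10885.7 km; running total=34098.7 km
Leg 4 bearing: y=sinΔλ·cosφ2=-0.27634675, x=cosφ1·sinφ2-sinφ1·cosφ2·cosΔλ=0.95118531; θ=atan2(y, x)=-16.2001° <0 so +360° → 343.7999° ≈ 343.8°
Leg 5: φ1=1.1628029, φ2=1.2486958, Δφ=0.0858929, Δλ=0.9021572 rad; a=sin²(Δφ/2)+cosφ1·cosφ2·sin²(Δλ/2)=0.0257125290; c=2·atan2(√a, √(1-a))=0.322093030; dist=6371·c=2052.055 ≈ 2052.1 km; running total=36150.8 km
Leg 5 bearing: y=sinΔλ·cosφ2=0.24839368, x=cosφ1·sinφ2-sinφ1·cosφ2·cosΔλ=0.19622987; θ=atan2(y, x)=51.6914° ≈ 51.7°
Leg 6: φ1=1.2486958, φ2=0.0054821, Δφ=-1.2432137, Δλ=3.0064640 rad; a=sin²(Δφ/2)+cosφ1·cosφ2·sin²(Δλ/2)=0.6542345772; c=2·atan2(√a, √(1-a))=1.884379613; dist=6371·c=12005.383 ≈ 12005.4 km; running total=48156.2 km
Leg 6 bearing: y=sinΔλ·cosφ2=0.13471574, x=cosφ1·sinφ2-sinφ1·cosφ2·cosΔλ=0.94164667; θ=atan2(y, x)=8.1417° ≈ 8.1°
Leg 7: φ1=0.0054821, φ2=0.2227529, Δφ=0.2172708, Δλ=0.2339160 rad; a=sin²(Δφ/2)+cosφ1·cosφ2·sin²(Δλ/2)=0.0250355793; c=2·atan2(√a, √(1-a))=0.317788240; dist=6371·c=2024.629 ≈ 2024.6 km; running total=50180.8 km
Leg 7 bearing: y=sinΔλ·cosφ2=0.22606185, x=cosφ1·sinφ2-sinφ1·cosφ2·cosΔλ=0.21571101; θ=atan2(y, x)=46.3422° ≈ 46.3°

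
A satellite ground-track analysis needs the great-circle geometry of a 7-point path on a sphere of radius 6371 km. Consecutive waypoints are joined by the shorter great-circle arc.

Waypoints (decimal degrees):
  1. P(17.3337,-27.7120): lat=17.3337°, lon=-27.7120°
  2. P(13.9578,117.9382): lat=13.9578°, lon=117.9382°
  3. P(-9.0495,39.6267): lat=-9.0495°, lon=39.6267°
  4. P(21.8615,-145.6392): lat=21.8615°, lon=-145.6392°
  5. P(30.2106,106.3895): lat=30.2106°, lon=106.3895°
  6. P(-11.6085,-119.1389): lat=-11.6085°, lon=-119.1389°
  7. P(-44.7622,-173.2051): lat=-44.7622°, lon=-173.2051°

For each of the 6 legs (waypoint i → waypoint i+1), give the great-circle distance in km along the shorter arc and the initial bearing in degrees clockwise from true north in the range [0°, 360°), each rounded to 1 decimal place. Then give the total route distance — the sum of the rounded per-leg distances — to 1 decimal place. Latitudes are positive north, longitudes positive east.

Leg 1: dist=14885.3 km, bearing=49.4°
Leg 2: dist=9008.2 km, bearing=258.3°
Leg 3: dist=18483.3 km, bearing=21.0°
Leg 4: dist=10390.6 km, bearing=304.6°
Leg 5: dist=14896.7 km, bearing=76.2°
Leg 6: dist=6298.4 km, bearing=223.5°
Total: 73962.5 km

Leg 1: φ1=0.3025301, φ2=0.2436096, Δφ=-0.0589206, Δλ=2.5420755 rad; a=sin²(Δφ/2)+cosφ1·cosφ2·sin²(Δλ/2)=0.8464896304; c=2·atan2(√a, √(1-a))=2.336409583; dist=6371·c=14885.265 ≈ 14885.3 km; running total=14885.3 km
Leg 1 bearing: y=sinΔλ·cosφ2=0.54758379, x=cosφ1·sinφ2-sinφ1·cosφ2·cosΔλ=0.46896880; θ=atan2(y, x)=49.4222° ≈ 49.4°
Leg 2: φ1=0.2436096, φ2=-0.1579436, Δφ=-0.4015531, Δλ=-1.3667935 rad; a=sin²(Δφ/2)+cosφ1·cosφ2·sin²(Δλ/2)=0.4218885844; c=2·atan2(√a, √(1-a))=1.413930962; dist=6371·c=9008.154 ≈ 9008.2 km; running total=23893.5 km
Leg 2 bearing: y=sinΔλ·cosφ2=-0.96707443, x=cosφ1·sinφ2-sinφ1·cosφ2·cosΔλ=-0.20090167; θ=atan2(y, x)=-101.7358° <0 so +360° → 258.2642° ≈ 258.3°
Leg 3: φ1=-0.1579436, φ2=0.3815552, Δφ=0.5394987, Δλ=-3.2334999 rad; a=sin²(Δφ/2)+cosφ1·cosφ2·sin²(Δλ/2)=0.9856173473; c=2·atan2(√a, √(1-a))=2.901158545; dist=6371·c=18483.281 ≈ 18483.3 km; running total=42376.8 km
Leg 3 bearing: y=sinΔλ·cosφ2=0.08517790, x=cosφ1·sinφ2-sinφ1·cosφ2·cosΔλ=0.22236882; θ=atan2(y, x)=20.9592° ≈ 21.0°
Leg 4: φ1=0.3815552, φ2=0.5272744, Δφ=0.1457193, Δλ=4.3987306 rad; a=sin²(Δφ/2)+cosφ1·cosφ2·sin²(Δλ/2)=0.5300471615; c=2·atan2(√a, √(1-a))=1.630926879; dist=6371·c=10390.635 ≈ 10390.6 km; running total=52767.4 km
Leg 4 bearing: y=sinΔλ·cosφ2=-0.82201932, x=cosφ1·sinφ2-sinφ1·cosφ2·cosΔλ=0.56627988; θ=atan2(y, x)=-55.4375° <0 so +360° → 304.5625° ≈ 304.6°
Leg 5: φ1=0.5272744, φ2=-0.2026065, Δφ=-0.7298810, Δλ=-3.9362131 rad; a=sin²(Δφ/2)+cosφ1·cosφ2·sin²(Δλ/2)=0.8471377488; c=2·atan2(√a, √(1-a))=2.338209078; dist=6371·c=14896.730 ≈ 14896.7 km; running total=67664.1 km
Leg 5 bearing: y=sinΔλ·cosφ2=0.69900143, x=cosφ1·sinφ2-sinφ1·cosφ2·cosΔλ=0.17140167; θ=atan2(y, x)=76.2224° ≈ 76.2°
Leg 6: φ1=-0.2026065, φ2=-0.7812478, Δφ=-0.5786412, Δλ=-0.9436332 rad; a=sin²(Δφ/2)+cosφ1·cosφ2·sin²(Δλ/2)=0.2250720851; c=2·atan2(√a, √(1-a))=0.988604704; dist=6371·c=6298.401 ≈ 6298.4 km; running total=73962.5 km
Leg 6 bearing: y=sinΔλ·cosφ2=-0.57491257, x=cosφ1·sinφ2-sinφ1·cosφ2·cosΔλ=-0.60591592; θ=atan2(y, x)=-136.5040° <0 so +360° → 223.4960° ≈ 223.5°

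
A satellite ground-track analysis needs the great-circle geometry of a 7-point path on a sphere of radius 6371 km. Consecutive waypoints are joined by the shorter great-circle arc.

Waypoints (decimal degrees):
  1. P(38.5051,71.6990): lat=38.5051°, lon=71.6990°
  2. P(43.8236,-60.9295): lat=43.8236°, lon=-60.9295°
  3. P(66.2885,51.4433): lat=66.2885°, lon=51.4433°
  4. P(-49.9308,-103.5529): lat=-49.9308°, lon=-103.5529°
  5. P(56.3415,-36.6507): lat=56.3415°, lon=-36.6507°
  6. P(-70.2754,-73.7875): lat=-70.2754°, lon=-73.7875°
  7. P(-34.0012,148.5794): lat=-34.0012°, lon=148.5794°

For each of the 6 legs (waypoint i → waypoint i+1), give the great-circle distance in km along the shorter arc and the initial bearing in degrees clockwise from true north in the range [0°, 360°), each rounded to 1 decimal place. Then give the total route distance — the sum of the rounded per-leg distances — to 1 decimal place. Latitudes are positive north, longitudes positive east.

Leg 1: dist=9696.9 km, bearing=327.9°
Leg 2: dist=6497.0 km, bearing=25.9°
Leg 3: dist=17710.1 km, bearing=309.8°
Leg 4: dist=13321.4 km, bearing=36.0°
Leg 5: dist=14385.9 km, bearing=195.3°
Leg 6: dist=7934.5 km, bearing=216.1°
Total: 69545.8 km

Leg 1: φ1=0.6720408, φ2=0.7648661, Δφ=0.0928253, Δλ=-2.3148040 rad; a=sin²(Δφ/2)+cosφ1·cosφ2·sin²(Δλ/2)=0.4756315571; c=2·atan2(√a, √(1-a))=1.522040126; dist=6371·c=9696.918 ≈ 9696.9 km; running total=9696.9 km
Leg 1 bearing: y=sinΔλ·cosφ2=-0.53083272, x=cosφ1·sinφ2-sinφ1·cosφ2·cosΔλ=0.84607407; θ=atan2(y, x)=-32.1044° <0 so +360° → 327.8956° ≈ 327.9°
Leg 2: φ1=0.7648661, φ2=1.1569526, Δφ=0.3920865, Δλ=1.9612753 rad; a=sin²(Δφ/2)+cosφ1·cosφ2·sin²(Δλ/2)=0.2382229454; c=2·atan2(√a, √(1-a))=1.019779170; dist=6371·c=6497.013 ≈ 6497.0 km; running total=16193.9 km
Leg 2 bearing: y=sinΔλ·cosφ2=0.37186184, x=cosφ1·sinφ2-sinφ1·cosφ2·cosΔλ=0.76655715; θ=atan2(y, x)=25.8783° ≈ 25.9°
Leg 3: φ1=1.1569526, φ2=-0.8714569, Δφ=-2.0284094, Δλ=-2.7051940 rad; a=sin²(Δφ/2)+cosφ1·cosφ2·sin²(Δλ/2)=0.9676310065; c=2·atan2(√a, √(1-a))=2.779794910; dist=6371·c=17710.073 ≈ 17710.1 km; running total=33904.0 km
Leg 3 bearing: y=sinΔλ·cosφ2=-0.27208328, x=cosφ1·sinφ2-sinφ1·cosφ2·cosΔλ=0.22639711; θ=atan2(y, x)=-50.2366° <0 so +360° → 309.7634° ≈ 309.8°
Leg 4: φ1=-0.8714569, φ2=0.9833447, Δφ=1.8548015, Δλ=1.1676637 rad; a=sin²(Δφ/2)+cosφ1·cosφ2·sin²(Δλ/2)=0.7485062434; c=2·atan2(√a, √(1-a))=2.090948841; dist=6371·c=13321.435 ≈ 13321.4 km; running total=47225.4 km
Leg 4 bearing: y=sinΔλ·cosφ2=0.50981177, x=cosφ1·sinφ2-sinφ1·cosφ2·cosΔλ=0.70218982; θ=atan2(y, x)=35.9808° ≈ 36.0°
Leg 5: φ1=0.9833447, φ2=-1.2265371, Δφ=-2.2098818, Δλ=-0.6481594 rad; a=sin²(Δφ/2)+cosφ1·cosφ2·sin²(Δλ/2)=0.8171986722; c=2·atan2(√a, √(1-a))=2.258024972; dist=6371·c=14385.877 ≈ 14385.9 km; running total=61611.3 km
Leg 5 bearing: y=sinΔλ·cosφ2=-0.20375521, x=cosφ1·sinφ2-sinφ1·cosφ2·cosΔλ=-0.74567005; θ=atan2(y, x)=-164.7169° <0 so +360° → 195.2831° ≈ 195.3°
Leg 6: φ1=-1.2265371, φ2=-0.5934329, Δφ=0.6331042, Δλ=3.8810346 rad; a=sin²(Δφ/2)+cosφ1·cosφ2·sin²(Δλ/2)=0.3401633151; c=2·atan2(√a, √(1-a))=1.245411578; dist=6371·c=7934.517 ≈ 7934.5 km; running total=69545.8 km
Leg 6 bearing: y=sinΔλ·cosφ2=-0.55866035, x=cosφ1·sinφ2-sinφ1·cosφ2·cosΔλ=-0.76531532; θ=atan2(y, x)=-143.8715° <0 so +360° → 216.1285° ≈ 216.1°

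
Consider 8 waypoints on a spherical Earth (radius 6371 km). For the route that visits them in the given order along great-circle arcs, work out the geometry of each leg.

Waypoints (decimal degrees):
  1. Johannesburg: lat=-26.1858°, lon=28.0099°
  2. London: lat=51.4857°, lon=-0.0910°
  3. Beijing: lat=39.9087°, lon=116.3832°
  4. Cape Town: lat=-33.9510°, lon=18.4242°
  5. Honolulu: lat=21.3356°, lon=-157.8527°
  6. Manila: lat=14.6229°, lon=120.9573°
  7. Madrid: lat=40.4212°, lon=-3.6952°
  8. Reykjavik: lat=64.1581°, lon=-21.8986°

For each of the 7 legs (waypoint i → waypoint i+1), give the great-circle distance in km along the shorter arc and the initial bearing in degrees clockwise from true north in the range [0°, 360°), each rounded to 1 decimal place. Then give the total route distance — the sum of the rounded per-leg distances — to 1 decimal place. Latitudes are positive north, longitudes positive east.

Leg 1: φ1=-0.4570284, φ2=0.8985950, Δφ=1.3556234, Δλ=-0.4904532 rad; a=sin²(Δφ/2)+cosφ1·cosφ2·sin²(Δλ/2)=0.4261776303; c=2·atan2(√a, √(1-a))=1.422609839; dist=6371·c=9063.447 ≈ 9063.4 km; running total=9063.4 km
Leg 1 bearing: y=sinΔλ·cosφ2=-0.29331241, x=cosφ1·sinφ2-sinφ1·cosφ2·cosΔλ=0.94454691; θ=atan2(y, x)=-17.2513° <0 so +360° → 342.7487° ≈ 342.7°
Leg 2: φ1=0.8985950, φ2=0.6965382, Δφ=-0.2020568, Δλ=2.0328583 rad; a=sin²(Δφ/2)+cosφ1·cosφ2·sin²(Δλ/2)=0.3554717370; c=2·atan2(√a, √(1-a))=1.277555181; dist=6371·c=8139.304 ≈ 8139.3 km; running total=17202.7 km
Leg 2 bearing: y=sinΔλ·cosφ2=0.68662933, x=cosφ1·sinφ2-sinφ1·cosφ2·cosΔλ=0.66707307; θ=atan2(y, x)=45.8277° ≈ 45.8°
Leg 3: φ1=0.6965382, φ2=-0.5925567, Δφ=-1.2890949, Δλ=-1.7097071 rad; a=sin²(Δφ/2)+cosφ1·cosφ2·sin²(Δλ/2)=0.7232041951; c=2·atan2(√a, √(1-a))=2.033543891; dist=6371·c=12955.708 ≈ 12955.7 km; running total=30158.4 km
Leg 3 bearing: y=sinΔλ·cosφ2=-0.82152511, x=cosφ1·sinφ2-sinφ1·cosφ2·cosΔλ=-0.35470557; θ=atan2(y, x)=-113.3530° <0 so +360° → 246.6470° ≈ 246.6°
Leg 4: φ1=-0.5925567, φ2=0.3723765, Δφ=0.9649332, Δλ=-3.0766123 rad; a=sin²(Δφ/2)+cosφ1·cosφ2·sin²(Δλ/2)=0.9871136999; c=2·atan2(√a, √(1-a))=2.914066515; dist=6371·c=18565.518 ≈ 18565.5 km; running total=48723.9 km
Leg 4 bearing: y=sinΔλ·cosφ2=-0.06048436, x=cosφ1·sinφ2-sinφ1·cosφ2·cosΔλ=-0.21730765; θ=atan2(y, x)=-164.4462° <0 so +360° → 195.5538° ≈ 195.6°
Leg 5: φ1=0.3723765, φ2=0.2552178, Δφ=-0.1171587, Δλ=4.8661525 rad; a=sin²(Δφ/2)+cosφ1·cosφ2·sin²(Δλ/2)=0.3850541327; c=2·atan2(√a, √(1-a))=1.338829890; dist=6371·c=8529.685 ≈ 8529.7 km; running total=57253.6 km
Leg 5 bearing: y=sinΔλ·cosφ2=-0.95619218, x=cosφ1·sinφ2-sinφ1·cosφ2·cosΔλ=0.18123550; θ=atan2(y, x)=-79.2675° <0 so +360° → 280.7325° ≈ 280.7°
Leg 6: φ1=0.2552178, φ2=0.7054830, Δφ=0.4502653, Δλ=-2.1755965 rad; a=sin²(Δφ/2)+cosφ1·cosφ2·sin²(Δλ/2)=0.6275790821; c=2·atan2(√a, √(1-a))=1.828807605; dist=6371·c=11651.333 ≈ 11651.3 km; running total=68904.9 km
Leg 6 bearing: y=sinΔλ·cosφ2=-0.62625606, x=cosφ1·sinφ2-sinφ1·cosφ2·cosΔλ=0.73668016; θ=atan2(y, x)=-40.3681° <0 so +360° → 319.6319° ≈ 319.6°
Leg 7: φ1=0.7054830, φ2=1.1197701, Δφ=0.4142871, Δλ=-0.3177093 rad; a=sin²(Δφ/2)+cosφ1·cosφ2·sin²(Δλ/2)=0.0506019912; c=2·atan2(√a, √(1-a))=0.453781109; dist=6371·c=2891.039 ≈ 2891.0 km; running total=71795.9 km
Leg 7 bearing: y=sinΔλ·cosφ2=-0.13616805, x=cosφ1·sinφ2-sinφ1·cosφ2·cosΔλ=0.41668211; θ=atan2(y, x)=-18.0969° <0 so +360° → 341.9031° ≈ 341.9°

Leg 1: dist=9063.4 km, bearing=342.7°
Leg 2: dist=8139.3 km, bearing=45.8°
Leg 3: dist=12955.7 km, bearing=246.6°
Leg 4: dist=18565.5 km, bearing=195.6°
Leg 5: dist=8529.7 km, bearing=280.7°
Leg 6: dist=11651.3 km, bearing=319.6°
Leg 7: dist=2891.0 km, bearing=341.9°
Total: 71795.9 km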